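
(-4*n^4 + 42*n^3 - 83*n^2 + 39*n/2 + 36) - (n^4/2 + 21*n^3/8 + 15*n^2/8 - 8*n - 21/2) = -9*n^4/2 + 315*n^3/8 - 679*n^2/8 + 55*n/2 + 93/2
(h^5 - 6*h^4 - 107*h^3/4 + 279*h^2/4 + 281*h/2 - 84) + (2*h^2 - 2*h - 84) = h^5 - 6*h^4 - 107*h^3/4 + 287*h^2/4 + 277*h/2 - 168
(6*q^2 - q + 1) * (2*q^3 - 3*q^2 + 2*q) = 12*q^5 - 20*q^4 + 17*q^3 - 5*q^2 + 2*q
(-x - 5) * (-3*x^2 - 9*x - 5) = 3*x^3 + 24*x^2 + 50*x + 25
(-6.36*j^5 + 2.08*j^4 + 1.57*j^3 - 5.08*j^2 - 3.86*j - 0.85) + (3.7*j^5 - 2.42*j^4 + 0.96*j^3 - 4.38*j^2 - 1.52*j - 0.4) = -2.66*j^5 - 0.34*j^4 + 2.53*j^3 - 9.46*j^2 - 5.38*j - 1.25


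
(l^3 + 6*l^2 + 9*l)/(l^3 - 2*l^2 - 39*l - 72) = l/(l - 8)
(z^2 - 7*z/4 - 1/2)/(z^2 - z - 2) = (z + 1/4)/(z + 1)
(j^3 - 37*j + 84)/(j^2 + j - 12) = (j^2 + 3*j - 28)/(j + 4)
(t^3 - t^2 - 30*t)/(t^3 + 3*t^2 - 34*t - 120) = t/(t + 4)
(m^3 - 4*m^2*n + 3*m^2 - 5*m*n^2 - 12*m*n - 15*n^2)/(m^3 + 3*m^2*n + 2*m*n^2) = (m^2 - 5*m*n + 3*m - 15*n)/(m*(m + 2*n))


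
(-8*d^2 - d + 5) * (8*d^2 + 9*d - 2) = -64*d^4 - 80*d^3 + 47*d^2 + 47*d - 10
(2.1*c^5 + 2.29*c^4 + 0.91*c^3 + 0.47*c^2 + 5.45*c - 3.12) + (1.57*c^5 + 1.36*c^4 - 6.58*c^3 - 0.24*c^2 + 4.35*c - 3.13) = 3.67*c^5 + 3.65*c^4 - 5.67*c^3 + 0.23*c^2 + 9.8*c - 6.25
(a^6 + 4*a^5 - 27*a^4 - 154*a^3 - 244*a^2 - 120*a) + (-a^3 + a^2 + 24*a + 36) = a^6 + 4*a^5 - 27*a^4 - 155*a^3 - 243*a^2 - 96*a + 36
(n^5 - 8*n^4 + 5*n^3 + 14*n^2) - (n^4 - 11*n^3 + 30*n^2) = n^5 - 9*n^4 + 16*n^3 - 16*n^2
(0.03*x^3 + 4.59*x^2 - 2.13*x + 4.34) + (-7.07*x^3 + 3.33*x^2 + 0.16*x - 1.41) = -7.04*x^3 + 7.92*x^2 - 1.97*x + 2.93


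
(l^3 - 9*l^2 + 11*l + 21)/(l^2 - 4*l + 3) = (l^2 - 6*l - 7)/(l - 1)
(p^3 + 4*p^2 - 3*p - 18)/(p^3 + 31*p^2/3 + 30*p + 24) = 3*(p^2 + p - 6)/(3*p^2 + 22*p + 24)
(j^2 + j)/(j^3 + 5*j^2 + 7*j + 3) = j/(j^2 + 4*j + 3)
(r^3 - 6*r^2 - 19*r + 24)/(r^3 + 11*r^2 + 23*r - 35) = (r^2 - 5*r - 24)/(r^2 + 12*r + 35)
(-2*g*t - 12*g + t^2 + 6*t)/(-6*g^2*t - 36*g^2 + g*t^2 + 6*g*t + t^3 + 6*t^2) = 1/(3*g + t)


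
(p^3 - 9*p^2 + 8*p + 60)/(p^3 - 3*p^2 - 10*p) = (p - 6)/p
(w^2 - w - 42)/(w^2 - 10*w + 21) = (w + 6)/(w - 3)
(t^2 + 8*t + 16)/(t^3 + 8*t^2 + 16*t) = 1/t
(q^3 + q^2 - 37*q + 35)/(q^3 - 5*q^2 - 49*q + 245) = (q - 1)/(q - 7)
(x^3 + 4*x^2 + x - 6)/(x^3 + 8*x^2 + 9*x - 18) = (x + 2)/(x + 6)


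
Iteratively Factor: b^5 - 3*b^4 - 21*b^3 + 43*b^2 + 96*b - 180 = (b + 3)*(b^4 - 6*b^3 - 3*b^2 + 52*b - 60) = (b + 3)^2*(b^3 - 9*b^2 + 24*b - 20) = (b - 2)*(b + 3)^2*(b^2 - 7*b + 10) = (b - 2)^2*(b + 3)^2*(b - 5)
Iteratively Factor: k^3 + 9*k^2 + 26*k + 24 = (k + 4)*(k^2 + 5*k + 6) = (k + 2)*(k + 4)*(k + 3)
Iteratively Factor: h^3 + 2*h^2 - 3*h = (h + 3)*(h^2 - h) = h*(h + 3)*(h - 1)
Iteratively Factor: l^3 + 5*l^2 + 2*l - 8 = (l + 4)*(l^2 + l - 2) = (l - 1)*(l + 4)*(l + 2)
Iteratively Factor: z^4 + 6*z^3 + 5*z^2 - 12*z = (z)*(z^3 + 6*z^2 + 5*z - 12) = z*(z + 4)*(z^2 + 2*z - 3) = z*(z - 1)*(z + 4)*(z + 3)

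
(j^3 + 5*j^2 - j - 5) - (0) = j^3 + 5*j^2 - j - 5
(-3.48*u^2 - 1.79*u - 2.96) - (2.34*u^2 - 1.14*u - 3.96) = -5.82*u^2 - 0.65*u + 1.0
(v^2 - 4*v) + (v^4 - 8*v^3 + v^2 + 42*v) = v^4 - 8*v^3 + 2*v^2 + 38*v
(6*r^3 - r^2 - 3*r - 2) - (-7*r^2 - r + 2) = 6*r^3 + 6*r^2 - 2*r - 4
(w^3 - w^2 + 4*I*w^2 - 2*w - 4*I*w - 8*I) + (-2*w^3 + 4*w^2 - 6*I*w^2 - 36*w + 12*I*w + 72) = -w^3 + 3*w^2 - 2*I*w^2 - 38*w + 8*I*w + 72 - 8*I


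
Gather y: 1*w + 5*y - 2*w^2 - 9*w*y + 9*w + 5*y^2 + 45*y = -2*w^2 + 10*w + 5*y^2 + y*(50 - 9*w)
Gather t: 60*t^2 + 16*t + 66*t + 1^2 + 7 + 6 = 60*t^2 + 82*t + 14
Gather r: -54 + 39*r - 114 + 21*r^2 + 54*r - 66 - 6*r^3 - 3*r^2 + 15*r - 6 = -6*r^3 + 18*r^2 + 108*r - 240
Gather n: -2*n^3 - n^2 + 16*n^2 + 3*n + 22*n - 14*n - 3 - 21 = -2*n^3 + 15*n^2 + 11*n - 24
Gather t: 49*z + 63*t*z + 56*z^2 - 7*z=63*t*z + 56*z^2 + 42*z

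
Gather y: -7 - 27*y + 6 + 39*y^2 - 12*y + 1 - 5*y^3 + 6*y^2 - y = -5*y^3 + 45*y^2 - 40*y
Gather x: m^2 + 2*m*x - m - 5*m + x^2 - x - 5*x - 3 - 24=m^2 - 6*m + x^2 + x*(2*m - 6) - 27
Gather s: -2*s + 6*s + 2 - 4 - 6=4*s - 8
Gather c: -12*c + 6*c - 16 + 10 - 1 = -6*c - 7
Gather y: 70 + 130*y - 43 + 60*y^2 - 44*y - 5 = 60*y^2 + 86*y + 22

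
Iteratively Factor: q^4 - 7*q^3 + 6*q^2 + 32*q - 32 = (q - 1)*(q^3 - 6*q^2 + 32) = (q - 4)*(q - 1)*(q^2 - 2*q - 8) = (q - 4)^2*(q - 1)*(q + 2)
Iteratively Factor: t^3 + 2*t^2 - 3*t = (t - 1)*(t^2 + 3*t) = (t - 1)*(t + 3)*(t)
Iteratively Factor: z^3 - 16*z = (z + 4)*(z^2 - 4*z) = z*(z + 4)*(z - 4)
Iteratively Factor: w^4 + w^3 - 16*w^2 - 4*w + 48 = (w - 3)*(w^3 + 4*w^2 - 4*w - 16) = (w - 3)*(w + 2)*(w^2 + 2*w - 8) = (w - 3)*(w - 2)*(w + 2)*(w + 4)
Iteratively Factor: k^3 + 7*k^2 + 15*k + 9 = (k + 1)*(k^2 + 6*k + 9) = (k + 1)*(k + 3)*(k + 3)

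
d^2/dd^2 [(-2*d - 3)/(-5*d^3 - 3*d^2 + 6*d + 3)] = 6*(50*d^5 + 180*d^4 + 146*d^3 - 3*d^2 + 9*d + 33)/(125*d^9 + 225*d^8 - 315*d^7 - 738*d^6 + 108*d^5 + 783*d^4 + 243*d^3 - 243*d^2 - 162*d - 27)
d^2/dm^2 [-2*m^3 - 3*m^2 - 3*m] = -12*m - 6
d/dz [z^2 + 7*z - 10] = 2*z + 7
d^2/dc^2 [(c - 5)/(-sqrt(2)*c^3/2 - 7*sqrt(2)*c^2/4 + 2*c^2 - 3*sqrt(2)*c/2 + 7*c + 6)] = 8*(4*(5 - c)*(3*sqrt(2)*c^2 - 8*c + 7*sqrt(2)*c - 14 + 3*sqrt(2))^2 + (6*sqrt(2)*c^2 - 16*c + 14*sqrt(2)*c + (c - 5)*(6*sqrt(2)*c - 8 + 7*sqrt(2)) - 28 + 6*sqrt(2))*(2*sqrt(2)*c^3 - 8*c^2 + 7*sqrt(2)*c^2 - 28*c + 6*sqrt(2)*c - 24))/(2*sqrt(2)*c^3 - 8*c^2 + 7*sqrt(2)*c^2 - 28*c + 6*sqrt(2)*c - 24)^3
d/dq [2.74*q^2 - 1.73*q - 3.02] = 5.48*q - 1.73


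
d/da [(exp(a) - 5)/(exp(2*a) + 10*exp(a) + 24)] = (-2*(exp(a) - 5)*(exp(a) + 5) + exp(2*a) + 10*exp(a) + 24)*exp(a)/(exp(2*a) + 10*exp(a) + 24)^2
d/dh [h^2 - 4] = 2*h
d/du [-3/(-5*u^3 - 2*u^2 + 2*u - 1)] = 3*(-15*u^2 - 4*u + 2)/(5*u^3 + 2*u^2 - 2*u + 1)^2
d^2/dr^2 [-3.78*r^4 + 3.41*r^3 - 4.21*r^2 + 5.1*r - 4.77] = -45.36*r^2 + 20.46*r - 8.42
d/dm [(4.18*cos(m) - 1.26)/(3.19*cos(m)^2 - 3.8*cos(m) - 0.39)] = (13.3342*cos(m)^2 - 8.0388*cos(m) + 6.4182)*sin(m)/(10.1761*cos(m)^4 - 24.244*cos(m)^3 + 11.9518*cos(m)^2 + 2.964*cos(m) + 0.1521)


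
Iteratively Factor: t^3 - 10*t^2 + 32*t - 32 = (t - 2)*(t^2 - 8*t + 16) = (t - 4)*(t - 2)*(t - 4)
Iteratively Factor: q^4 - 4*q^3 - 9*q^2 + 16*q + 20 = (q - 5)*(q^3 + q^2 - 4*q - 4) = (q - 5)*(q + 1)*(q^2 - 4) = (q - 5)*(q - 2)*(q + 1)*(q + 2)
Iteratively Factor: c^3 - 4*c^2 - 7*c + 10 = (c - 1)*(c^2 - 3*c - 10) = (c - 1)*(c + 2)*(c - 5)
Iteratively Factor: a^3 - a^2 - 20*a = (a + 4)*(a^2 - 5*a) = a*(a + 4)*(a - 5)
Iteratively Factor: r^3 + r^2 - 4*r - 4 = (r + 2)*(r^2 - r - 2) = (r + 1)*(r + 2)*(r - 2)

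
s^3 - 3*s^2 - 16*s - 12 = (s - 6)*(s + 1)*(s + 2)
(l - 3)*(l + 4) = l^2 + l - 12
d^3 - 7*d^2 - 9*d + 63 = (d - 7)*(d - 3)*(d + 3)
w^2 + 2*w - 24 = (w - 4)*(w + 6)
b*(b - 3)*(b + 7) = b^3 + 4*b^2 - 21*b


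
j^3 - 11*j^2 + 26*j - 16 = (j - 8)*(j - 2)*(j - 1)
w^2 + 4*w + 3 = (w + 1)*(w + 3)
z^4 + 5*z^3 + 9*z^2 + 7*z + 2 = (z + 1)^3*(z + 2)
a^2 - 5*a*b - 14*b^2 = (a - 7*b)*(a + 2*b)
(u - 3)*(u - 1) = u^2 - 4*u + 3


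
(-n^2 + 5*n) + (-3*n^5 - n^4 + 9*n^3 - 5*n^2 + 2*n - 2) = -3*n^5 - n^4 + 9*n^3 - 6*n^2 + 7*n - 2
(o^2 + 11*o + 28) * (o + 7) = o^3 + 18*o^2 + 105*o + 196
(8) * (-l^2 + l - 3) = -8*l^2 + 8*l - 24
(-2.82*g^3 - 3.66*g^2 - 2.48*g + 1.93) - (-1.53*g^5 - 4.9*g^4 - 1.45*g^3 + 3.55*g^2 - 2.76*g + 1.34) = 1.53*g^5 + 4.9*g^4 - 1.37*g^3 - 7.21*g^2 + 0.28*g + 0.59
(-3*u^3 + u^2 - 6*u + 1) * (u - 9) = -3*u^4 + 28*u^3 - 15*u^2 + 55*u - 9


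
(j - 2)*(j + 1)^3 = j^4 + j^3 - 3*j^2 - 5*j - 2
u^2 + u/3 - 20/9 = (u - 4/3)*(u + 5/3)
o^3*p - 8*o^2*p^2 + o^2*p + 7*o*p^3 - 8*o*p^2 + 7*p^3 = (o - 7*p)*(o - p)*(o*p + p)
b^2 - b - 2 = (b - 2)*(b + 1)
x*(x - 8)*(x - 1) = x^3 - 9*x^2 + 8*x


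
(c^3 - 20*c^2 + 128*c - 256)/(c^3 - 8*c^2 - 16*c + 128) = (c - 8)/(c + 4)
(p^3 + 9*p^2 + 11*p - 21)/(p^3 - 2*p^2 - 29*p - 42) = (p^2 + 6*p - 7)/(p^2 - 5*p - 14)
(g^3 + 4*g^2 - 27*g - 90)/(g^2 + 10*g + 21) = (g^2 + g - 30)/(g + 7)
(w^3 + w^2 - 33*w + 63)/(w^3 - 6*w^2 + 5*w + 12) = (w^2 + 4*w - 21)/(w^2 - 3*w - 4)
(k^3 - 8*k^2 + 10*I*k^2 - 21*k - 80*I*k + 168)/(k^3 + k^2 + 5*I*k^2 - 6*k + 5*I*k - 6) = (k^2 + k*(-8 + 7*I) - 56*I)/(k^2 + k*(1 + 2*I) + 2*I)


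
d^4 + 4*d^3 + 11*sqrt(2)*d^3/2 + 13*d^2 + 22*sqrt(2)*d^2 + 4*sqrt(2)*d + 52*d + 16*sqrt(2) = (d + 4)*(d + sqrt(2)/2)*(d + sqrt(2))*(d + 4*sqrt(2))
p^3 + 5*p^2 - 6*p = p*(p - 1)*(p + 6)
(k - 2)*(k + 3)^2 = k^3 + 4*k^2 - 3*k - 18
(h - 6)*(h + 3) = h^2 - 3*h - 18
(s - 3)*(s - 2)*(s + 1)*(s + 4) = s^4 - 15*s^2 + 10*s + 24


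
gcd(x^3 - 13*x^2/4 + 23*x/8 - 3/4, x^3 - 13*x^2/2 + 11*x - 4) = x^2 - 5*x/2 + 1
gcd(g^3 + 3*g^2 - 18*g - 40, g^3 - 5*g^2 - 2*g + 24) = g^2 - 2*g - 8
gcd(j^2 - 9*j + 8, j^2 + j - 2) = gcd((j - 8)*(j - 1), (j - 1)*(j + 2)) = j - 1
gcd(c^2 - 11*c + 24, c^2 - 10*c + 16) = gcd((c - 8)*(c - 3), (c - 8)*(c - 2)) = c - 8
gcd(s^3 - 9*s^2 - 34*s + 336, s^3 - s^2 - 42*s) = s^2 - s - 42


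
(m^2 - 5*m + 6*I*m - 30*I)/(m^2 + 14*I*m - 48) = (m - 5)/(m + 8*I)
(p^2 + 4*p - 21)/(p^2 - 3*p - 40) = (-p^2 - 4*p + 21)/(-p^2 + 3*p + 40)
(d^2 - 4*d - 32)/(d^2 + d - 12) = (d - 8)/(d - 3)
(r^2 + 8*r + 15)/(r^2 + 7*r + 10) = (r + 3)/(r + 2)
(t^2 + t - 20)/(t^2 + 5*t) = (t - 4)/t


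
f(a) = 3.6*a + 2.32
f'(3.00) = 3.60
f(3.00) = 13.12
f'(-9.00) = 3.60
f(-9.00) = -30.08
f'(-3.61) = 3.60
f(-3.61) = -10.68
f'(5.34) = 3.60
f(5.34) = 21.54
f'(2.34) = 3.60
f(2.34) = 10.74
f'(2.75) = 3.60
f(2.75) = 12.22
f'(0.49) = 3.60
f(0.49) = 4.08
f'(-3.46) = 3.60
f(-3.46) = -10.14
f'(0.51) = 3.60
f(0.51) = 4.16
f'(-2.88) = 3.60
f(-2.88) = -8.05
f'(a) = 3.60000000000000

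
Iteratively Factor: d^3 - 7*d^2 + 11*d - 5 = (d - 1)*(d^2 - 6*d + 5) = (d - 5)*(d - 1)*(d - 1)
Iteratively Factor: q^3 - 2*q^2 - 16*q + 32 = (q + 4)*(q^2 - 6*q + 8) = (q - 2)*(q + 4)*(q - 4)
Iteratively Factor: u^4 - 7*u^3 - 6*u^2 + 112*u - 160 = (u - 5)*(u^3 - 2*u^2 - 16*u + 32) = (u - 5)*(u - 4)*(u^2 + 2*u - 8) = (u - 5)*(u - 4)*(u + 4)*(u - 2)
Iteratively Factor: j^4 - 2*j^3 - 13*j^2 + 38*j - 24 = (j + 4)*(j^3 - 6*j^2 + 11*j - 6) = (j - 3)*(j + 4)*(j^2 - 3*j + 2) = (j - 3)*(j - 1)*(j + 4)*(j - 2)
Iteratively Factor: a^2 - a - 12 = (a - 4)*(a + 3)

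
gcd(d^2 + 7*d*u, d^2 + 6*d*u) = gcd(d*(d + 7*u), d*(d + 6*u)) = d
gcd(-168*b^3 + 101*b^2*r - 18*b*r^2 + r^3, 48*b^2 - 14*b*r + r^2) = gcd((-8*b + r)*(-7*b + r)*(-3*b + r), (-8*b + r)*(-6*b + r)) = -8*b + r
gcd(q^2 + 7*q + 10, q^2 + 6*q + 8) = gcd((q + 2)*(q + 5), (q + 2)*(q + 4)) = q + 2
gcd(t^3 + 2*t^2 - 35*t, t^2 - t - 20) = t - 5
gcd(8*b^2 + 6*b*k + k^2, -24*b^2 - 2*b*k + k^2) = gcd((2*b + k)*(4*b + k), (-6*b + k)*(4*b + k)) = 4*b + k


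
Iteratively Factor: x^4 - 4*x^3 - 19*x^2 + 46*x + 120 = (x - 5)*(x^3 + x^2 - 14*x - 24) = (x - 5)*(x - 4)*(x^2 + 5*x + 6) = (x - 5)*(x - 4)*(x + 3)*(x + 2)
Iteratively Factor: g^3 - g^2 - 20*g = (g - 5)*(g^2 + 4*g) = g*(g - 5)*(g + 4)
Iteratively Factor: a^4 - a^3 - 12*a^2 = (a + 3)*(a^3 - 4*a^2) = (a - 4)*(a + 3)*(a^2) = a*(a - 4)*(a + 3)*(a)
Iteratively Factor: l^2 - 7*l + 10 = (l - 5)*(l - 2)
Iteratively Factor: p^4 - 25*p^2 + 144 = (p - 4)*(p^3 + 4*p^2 - 9*p - 36) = (p - 4)*(p + 3)*(p^2 + p - 12) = (p - 4)*(p + 3)*(p + 4)*(p - 3)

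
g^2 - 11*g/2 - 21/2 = (g - 7)*(g + 3/2)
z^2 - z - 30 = (z - 6)*(z + 5)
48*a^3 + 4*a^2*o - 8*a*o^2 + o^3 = (-6*a + o)*(-4*a + o)*(2*a + o)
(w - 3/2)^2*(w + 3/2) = w^3 - 3*w^2/2 - 9*w/4 + 27/8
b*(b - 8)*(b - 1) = b^3 - 9*b^2 + 8*b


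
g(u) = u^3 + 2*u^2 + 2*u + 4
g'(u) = 3*u^2 + 4*u + 2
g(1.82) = 20.29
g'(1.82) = 19.22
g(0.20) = 4.49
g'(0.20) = 2.92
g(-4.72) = -66.04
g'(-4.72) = 49.96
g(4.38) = 135.16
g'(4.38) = 77.07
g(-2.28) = -2.02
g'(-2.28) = 8.48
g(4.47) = 142.22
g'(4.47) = 79.82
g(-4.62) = -61.16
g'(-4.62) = 47.55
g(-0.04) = 3.92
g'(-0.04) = 1.84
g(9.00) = 913.00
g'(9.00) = 281.00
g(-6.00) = -152.00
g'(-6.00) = 86.00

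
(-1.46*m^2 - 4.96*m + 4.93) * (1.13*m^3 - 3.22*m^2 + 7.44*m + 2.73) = -1.6498*m^5 - 0.903599999999999*m^4 + 10.6797*m^3 - 56.7628*m^2 + 23.1384*m + 13.4589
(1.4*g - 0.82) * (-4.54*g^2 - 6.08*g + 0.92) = -6.356*g^3 - 4.7892*g^2 + 6.2736*g - 0.7544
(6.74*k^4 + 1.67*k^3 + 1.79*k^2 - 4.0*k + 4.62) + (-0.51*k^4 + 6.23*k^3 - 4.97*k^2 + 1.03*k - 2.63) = 6.23*k^4 + 7.9*k^3 - 3.18*k^2 - 2.97*k + 1.99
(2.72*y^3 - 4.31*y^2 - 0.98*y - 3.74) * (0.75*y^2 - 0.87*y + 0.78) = 2.04*y^5 - 5.5989*y^4 + 5.1363*y^3 - 5.3142*y^2 + 2.4894*y - 2.9172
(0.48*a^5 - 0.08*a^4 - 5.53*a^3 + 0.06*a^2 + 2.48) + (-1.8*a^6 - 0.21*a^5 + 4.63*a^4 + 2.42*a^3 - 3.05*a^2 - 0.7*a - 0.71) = -1.8*a^6 + 0.27*a^5 + 4.55*a^4 - 3.11*a^3 - 2.99*a^2 - 0.7*a + 1.77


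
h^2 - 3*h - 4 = (h - 4)*(h + 1)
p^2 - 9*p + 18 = (p - 6)*(p - 3)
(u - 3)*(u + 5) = u^2 + 2*u - 15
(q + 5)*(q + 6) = q^2 + 11*q + 30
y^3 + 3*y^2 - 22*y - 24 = (y - 4)*(y + 1)*(y + 6)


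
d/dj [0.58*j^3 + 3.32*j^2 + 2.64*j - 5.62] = 1.74*j^2 + 6.64*j + 2.64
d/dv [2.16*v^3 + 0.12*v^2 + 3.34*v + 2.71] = 6.48*v^2 + 0.24*v + 3.34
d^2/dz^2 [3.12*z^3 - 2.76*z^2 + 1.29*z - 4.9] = 18.72*z - 5.52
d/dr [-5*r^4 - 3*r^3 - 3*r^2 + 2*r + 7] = -20*r^3 - 9*r^2 - 6*r + 2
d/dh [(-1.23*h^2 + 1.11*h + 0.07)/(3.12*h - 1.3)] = (-3.8376*h^2 + 3.198*h - 1.6614)/(9.7344*h^2 - 8.112*h + 1.69)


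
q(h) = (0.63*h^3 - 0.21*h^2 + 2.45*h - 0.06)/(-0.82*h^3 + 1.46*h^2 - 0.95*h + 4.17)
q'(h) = (1.89*h^2 - 0.42*h + 2.45)/(-0.82*h^3 + 1.46*h^2 - 0.95*h + 4.17) + (2.46*h^2 - 2.92*h + 0.95)*(0.63*h^3 - 0.21*h^2 + 2.45*h - 0.06)/(-0.82*h^3 + 1.46*h^2 - 0.95*h + 4.17)^2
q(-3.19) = -0.63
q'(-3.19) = 0.02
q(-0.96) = -0.44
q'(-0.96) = 0.27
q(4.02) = -1.61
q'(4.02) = 0.53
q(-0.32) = -0.19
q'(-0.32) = 0.51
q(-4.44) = -0.64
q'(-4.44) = 0.01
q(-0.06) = -0.05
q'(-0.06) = 0.57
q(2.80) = -3.76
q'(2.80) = 5.81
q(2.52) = -7.16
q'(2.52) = 25.35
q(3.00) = -2.92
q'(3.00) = 3.07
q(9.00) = -0.96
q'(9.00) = 0.03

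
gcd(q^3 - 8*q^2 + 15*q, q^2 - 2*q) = q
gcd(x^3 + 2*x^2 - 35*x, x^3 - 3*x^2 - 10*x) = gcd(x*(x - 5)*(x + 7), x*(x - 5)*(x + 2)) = x^2 - 5*x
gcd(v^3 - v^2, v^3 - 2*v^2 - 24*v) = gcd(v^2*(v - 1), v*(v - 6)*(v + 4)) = v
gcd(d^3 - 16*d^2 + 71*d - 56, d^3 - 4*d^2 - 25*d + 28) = d^2 - 8*d + 7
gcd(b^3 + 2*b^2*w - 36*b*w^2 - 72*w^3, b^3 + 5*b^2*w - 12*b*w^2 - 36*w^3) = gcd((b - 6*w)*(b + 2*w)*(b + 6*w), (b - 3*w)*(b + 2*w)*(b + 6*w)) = b^2 + 8*b*w + 12*w^2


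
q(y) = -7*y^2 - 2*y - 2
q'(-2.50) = 33.00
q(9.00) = -587.00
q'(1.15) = -18.10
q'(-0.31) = 2.34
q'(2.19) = -32.66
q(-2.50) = -40.75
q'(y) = -14*y - 2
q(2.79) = -62.07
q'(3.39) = -49.46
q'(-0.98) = 11.72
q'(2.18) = -32.52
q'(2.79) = -41.06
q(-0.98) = -6.76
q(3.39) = -89.22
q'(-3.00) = 40.00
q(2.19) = -39.95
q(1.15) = -13.56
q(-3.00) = -59.00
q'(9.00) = -128.00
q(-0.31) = -2.05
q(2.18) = -39.63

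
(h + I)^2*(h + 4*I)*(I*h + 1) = I*h^4 - 5*h^3 - 3*I*h^2 - 5*h - 4*I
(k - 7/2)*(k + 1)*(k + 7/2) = k^3 + k^2 - 49*k/4 - 49/4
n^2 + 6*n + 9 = (n + 3)^2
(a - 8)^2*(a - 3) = a^3 - 19*a^2 + 112*a - 192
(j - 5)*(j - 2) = j^2 - 7*j + 10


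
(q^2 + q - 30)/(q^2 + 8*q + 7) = (q^2 + q - 30)/(q^2 + 8*q + 7)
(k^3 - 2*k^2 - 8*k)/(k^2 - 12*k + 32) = k*(k + 2)/(k - 8)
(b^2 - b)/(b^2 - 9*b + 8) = b/(b - 8)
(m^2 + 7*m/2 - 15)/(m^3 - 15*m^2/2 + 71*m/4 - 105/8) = 4*(m + 6)/(4*m^2 - 20*m + 21)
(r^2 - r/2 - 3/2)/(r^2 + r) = (r - 3/2)/r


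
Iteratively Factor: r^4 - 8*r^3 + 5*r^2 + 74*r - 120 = (r - 4)*(r^3 - 4*r^2 - 11*r + 30) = (r - 5)*(r - 4)*(r^2 + r - 6) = (r - 5)*(r - 4)*(r + 3)*(r - 2)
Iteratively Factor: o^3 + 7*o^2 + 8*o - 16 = (o + 4)*(o^2 + 3*o - 4) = (o + 4)^2*(o - 1)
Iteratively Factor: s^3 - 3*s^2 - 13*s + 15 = (s - 1)*(s^2 - 2*s - 15) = (s - 5)*(s - 1)*(s + 3)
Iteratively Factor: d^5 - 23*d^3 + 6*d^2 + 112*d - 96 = (d - 2)*(d^4 + 2*d^3 - 19*d^2 - 32*d + 48) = (d - 2)*(d - 1)*(d^3 + 3*d^2 - 16*d - 48) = (d - 2)*(d - 1)*(d + 3)*(d^2 - 16) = (d - 2)*(d - 1)*(d + 3)*(d + 4)*(d - 4)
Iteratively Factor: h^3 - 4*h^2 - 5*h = (h - 5)*(h^2 + h) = h*(h - 5)*(h + 1)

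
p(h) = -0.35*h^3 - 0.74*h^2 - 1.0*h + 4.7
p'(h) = -1.05*h^2 - 1.48*h - 1.0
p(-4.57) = 27.22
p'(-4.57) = -16.17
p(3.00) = -14.41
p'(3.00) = -14.89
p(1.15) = 2.04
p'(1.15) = -4.09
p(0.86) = 3.07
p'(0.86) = -3.05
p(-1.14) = 5.40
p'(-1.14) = -0.68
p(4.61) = -49.93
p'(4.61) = -30.14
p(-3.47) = 13.88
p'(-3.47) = -8.51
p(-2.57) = 8.32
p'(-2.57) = -4.13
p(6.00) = -103.54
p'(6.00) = -47.68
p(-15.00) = 1034.45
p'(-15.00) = -215.05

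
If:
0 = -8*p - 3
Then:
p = -3/8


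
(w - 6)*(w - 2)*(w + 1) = w^3 - 7*w^2 + 4*w + 12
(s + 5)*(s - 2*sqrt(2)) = s^2 - 2*sqrt(2)*s + 5*s - 10*sqrt(2)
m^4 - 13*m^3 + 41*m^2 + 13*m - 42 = (m - 7)*(m - 6)*(m - 1)*(m + 1)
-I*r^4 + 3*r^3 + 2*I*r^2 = r^2*(r + 2*I)*(-I*r + 1)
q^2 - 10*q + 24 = (q - 6)*(q - 4)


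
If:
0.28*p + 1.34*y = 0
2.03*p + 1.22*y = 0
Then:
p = 0.00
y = 0.00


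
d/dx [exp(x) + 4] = exp(x)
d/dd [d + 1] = 1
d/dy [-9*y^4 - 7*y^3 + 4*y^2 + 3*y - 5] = -36*y^3 - 21*y^2 + 8*y + 3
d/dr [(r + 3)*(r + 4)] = 2*r + 7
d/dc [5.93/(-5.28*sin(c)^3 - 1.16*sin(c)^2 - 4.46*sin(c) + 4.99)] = (93.9312*sin(c)^2 + 13.7576*sin(c) + 26.4478)*cos(c)/(5.28*sin(c)^3 + 1.16*sin(c)^2 + 4.46*sin(c) - 4.99)^2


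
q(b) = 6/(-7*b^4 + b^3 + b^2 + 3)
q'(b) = 6*(28*b^3 - 3*b^2 - 2*b)/(-7*b^4 + b^3 + b^2 + 3)^2 = 6*b*(28*b^2 - 3*b - 2)/(-7*b^4 + b^3 + b^2 + 3)^2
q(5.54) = -0.00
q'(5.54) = 0.00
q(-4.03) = -0.00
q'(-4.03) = -0.00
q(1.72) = -0.12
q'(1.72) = 0.31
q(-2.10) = -0.04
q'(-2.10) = -0.08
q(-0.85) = -11.00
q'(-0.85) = -355.92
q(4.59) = -0.00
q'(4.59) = 0.00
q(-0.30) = 2.00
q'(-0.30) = -0.28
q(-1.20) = -0.51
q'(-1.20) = -2.17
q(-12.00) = 0.00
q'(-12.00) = 0.00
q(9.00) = 0.00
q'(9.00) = 0.00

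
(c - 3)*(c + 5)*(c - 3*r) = c^3 - 3*c^2*r + 2*c^2 - 6*c*r - 15*c + 45*r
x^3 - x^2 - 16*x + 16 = (x - 4)*(x - 1)*(x + 4)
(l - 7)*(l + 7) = l^2 - 49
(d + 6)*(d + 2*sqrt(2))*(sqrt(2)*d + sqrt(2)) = sqrt(2)*d^3 + 4*d^2 + 7*sqrt(2)*d^2 + 6*sqrt(2)*d + 28*d + 24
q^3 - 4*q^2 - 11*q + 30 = (q - 5)*(q - 2)*(q + 3)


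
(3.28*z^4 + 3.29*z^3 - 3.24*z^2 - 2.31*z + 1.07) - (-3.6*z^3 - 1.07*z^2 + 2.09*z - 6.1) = 3.28*z^4 + 6.89*z^3 - 2.17*z^2 - 4.4*z + 7.17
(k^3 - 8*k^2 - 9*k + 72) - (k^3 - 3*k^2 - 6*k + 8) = -5*k^2 - 3*k + 64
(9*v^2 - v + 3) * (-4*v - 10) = -36*v^3 - 86*v^2 - 2*v - 30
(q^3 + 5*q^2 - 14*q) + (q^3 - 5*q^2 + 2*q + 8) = 2*q^3 - 12*q + 8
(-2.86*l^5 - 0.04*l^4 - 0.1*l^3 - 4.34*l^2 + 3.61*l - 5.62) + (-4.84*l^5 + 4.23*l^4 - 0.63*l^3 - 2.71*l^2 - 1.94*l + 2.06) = -7.7*l^5 + 4.19*l^4 - 0.73*l^3 - 7.05*l^2 + 1.67*l - 3.56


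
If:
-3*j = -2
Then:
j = 2/3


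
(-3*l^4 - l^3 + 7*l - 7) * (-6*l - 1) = 18*l^5 + 9*l^4 + l^3 - 42*l^2 + 35*l + 7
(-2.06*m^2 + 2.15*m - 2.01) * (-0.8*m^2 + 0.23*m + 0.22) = 1.648*m^4 - 2.1938*m^3 + 1.6493*m^2 + 0.0107*m - 0.4422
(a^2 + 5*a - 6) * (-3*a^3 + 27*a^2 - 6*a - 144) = -3*a^5 + 12*a^4 + 147*a^3 - 336*a^2 - 684*a + 864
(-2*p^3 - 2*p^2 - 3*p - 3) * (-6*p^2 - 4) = 12*p^5 + 12*p^4 + 26*p^3 + 26*p^2 + 12*p + 12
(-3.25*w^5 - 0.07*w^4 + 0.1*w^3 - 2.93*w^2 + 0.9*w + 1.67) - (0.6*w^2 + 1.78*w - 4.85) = -3.25*w^5 - 0.07*w^4 + 0.1*w^3 - 3.53*w^2 - 0.88*w + 6.52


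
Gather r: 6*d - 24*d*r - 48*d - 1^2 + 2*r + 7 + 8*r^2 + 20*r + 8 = -42*d + 8*r^2 + r*(22 - 24*d) + 14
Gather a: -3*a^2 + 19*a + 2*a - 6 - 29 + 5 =-3*a^2 + 21*a - 30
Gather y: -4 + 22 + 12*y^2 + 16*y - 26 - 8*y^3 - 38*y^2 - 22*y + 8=-8*y^3 - 26*y^2 - 6*y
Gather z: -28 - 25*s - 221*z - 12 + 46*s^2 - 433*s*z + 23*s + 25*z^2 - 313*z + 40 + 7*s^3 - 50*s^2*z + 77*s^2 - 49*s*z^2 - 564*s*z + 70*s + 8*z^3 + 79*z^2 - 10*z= 7*s^3 + 123*s^2 + 68*s + 8*z^3 + z^2*(104 - 49*s) + z*(-50*s^2 - 997*s - 544)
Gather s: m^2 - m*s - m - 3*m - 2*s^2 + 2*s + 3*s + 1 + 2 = m^2 - 4*m - 2*s^2 + s*(5 - m) + 3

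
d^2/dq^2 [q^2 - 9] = 2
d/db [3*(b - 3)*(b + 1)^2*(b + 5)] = 12*b^3 + 36*b^2 - 60*b - 84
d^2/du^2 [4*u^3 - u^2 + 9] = 24*u - 2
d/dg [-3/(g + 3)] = 3/(g + 3)^2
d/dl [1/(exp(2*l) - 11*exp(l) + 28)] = (11 - 2*exp(l))*exp(l)/(exp(2*l) - 11*exp(l) + 28)^2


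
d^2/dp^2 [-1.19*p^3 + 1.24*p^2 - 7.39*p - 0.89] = 2.48 - 7.14*p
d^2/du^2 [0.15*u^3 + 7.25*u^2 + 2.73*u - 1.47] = 0.9*u + 14.5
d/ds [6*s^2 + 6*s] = 12*s + 6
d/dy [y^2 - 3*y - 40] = 2*y - 3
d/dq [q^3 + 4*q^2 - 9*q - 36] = 3*q^2 + 8*q - 9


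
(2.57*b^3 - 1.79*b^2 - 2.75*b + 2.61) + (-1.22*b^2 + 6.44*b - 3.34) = 2.57*b^3 - 3.01*b^2 + 3.69*b - 0.73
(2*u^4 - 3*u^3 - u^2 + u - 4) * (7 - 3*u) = -6*u^5 + 23*u^4 - 18*u^3 - 10*u^2 + 19*u - 28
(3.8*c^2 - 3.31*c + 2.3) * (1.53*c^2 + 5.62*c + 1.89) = 5.814*c^4 + 16.2917*c^3 - 7.9012*c^2 + 6.6701*c + 4.347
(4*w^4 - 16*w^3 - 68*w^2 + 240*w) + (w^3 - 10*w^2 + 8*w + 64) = 4*w^4 - 15*w^3 - 78*w^2 + 248*w + 64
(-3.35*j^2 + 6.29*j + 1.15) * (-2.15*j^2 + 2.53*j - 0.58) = 7.2025*j^4 - 21.999*j^3 + 15.3842*j^2 - 0.7387*j - 0.667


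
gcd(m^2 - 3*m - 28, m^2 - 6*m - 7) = m - 7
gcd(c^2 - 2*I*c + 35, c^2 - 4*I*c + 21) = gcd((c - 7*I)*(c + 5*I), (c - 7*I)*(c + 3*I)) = c - 7*I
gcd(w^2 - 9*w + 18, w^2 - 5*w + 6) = w - 3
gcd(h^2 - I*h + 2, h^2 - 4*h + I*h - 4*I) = h + I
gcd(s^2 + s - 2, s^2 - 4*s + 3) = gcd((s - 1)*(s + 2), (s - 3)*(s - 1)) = s - 1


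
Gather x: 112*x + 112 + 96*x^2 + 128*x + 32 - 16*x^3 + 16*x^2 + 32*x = -16*x^3 + 112*x^2 + 272*x + 144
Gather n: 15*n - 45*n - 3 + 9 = 6 - 30*n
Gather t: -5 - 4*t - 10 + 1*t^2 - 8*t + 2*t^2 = 3*t^2 - 12*t - 15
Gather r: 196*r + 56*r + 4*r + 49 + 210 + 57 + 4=256*r + 320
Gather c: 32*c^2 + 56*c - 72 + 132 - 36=32*c^2 + 56*c + 24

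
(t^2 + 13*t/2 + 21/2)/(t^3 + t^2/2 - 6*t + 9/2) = (2*t + 7)/(2*t^2 - 5*t + 3)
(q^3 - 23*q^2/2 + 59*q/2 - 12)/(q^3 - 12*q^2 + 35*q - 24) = (q - 1/2)/(q - 1)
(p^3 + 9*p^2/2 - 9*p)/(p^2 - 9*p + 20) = p*(2*p^2 + 9*p - 18)/(2*(p^2 - 9*p + 20))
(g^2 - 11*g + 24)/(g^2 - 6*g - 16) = (g - 3)/(g + 2)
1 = 1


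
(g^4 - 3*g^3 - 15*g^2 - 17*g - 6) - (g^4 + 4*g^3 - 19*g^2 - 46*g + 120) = -7*g^3 + 4*g^2 + 29*g - 126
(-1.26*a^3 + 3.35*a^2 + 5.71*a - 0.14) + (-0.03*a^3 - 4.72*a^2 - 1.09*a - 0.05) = -1.29*a^3 - 1.37*a^2 + 4.62*a - 0.19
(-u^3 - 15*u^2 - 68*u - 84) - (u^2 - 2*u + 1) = -u^3 - 16*u^2 - 66*u - 85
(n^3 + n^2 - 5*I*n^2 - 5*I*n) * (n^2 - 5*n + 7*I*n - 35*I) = n^5 - 4*n^4 + 2*I*n^4 + 30*n^3 - 8*I*n^3 - 140*n^2 - 10*I*n^2 - 175*n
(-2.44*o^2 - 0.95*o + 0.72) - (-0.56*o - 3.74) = -2.44*o^2 - 0.39*o + 4.46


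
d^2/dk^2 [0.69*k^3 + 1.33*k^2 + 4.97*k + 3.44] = 4.14*k + 2.66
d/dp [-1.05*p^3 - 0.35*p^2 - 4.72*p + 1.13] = -3.15*p^2 - 0.7*p - 4.72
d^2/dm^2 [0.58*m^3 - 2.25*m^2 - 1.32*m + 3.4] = 3.48*m - 4.5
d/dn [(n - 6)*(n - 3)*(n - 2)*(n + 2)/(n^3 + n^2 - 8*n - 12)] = (n^2 + 4*n - 28)/(n^2 + 4*n + 4)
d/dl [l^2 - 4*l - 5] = 2*l - 4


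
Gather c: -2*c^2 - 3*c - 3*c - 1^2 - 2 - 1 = -2*c^2 - 6*c - 4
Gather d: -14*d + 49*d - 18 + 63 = 35*d + 45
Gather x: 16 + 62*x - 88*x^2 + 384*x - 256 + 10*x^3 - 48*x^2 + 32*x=10*x^3 - 136*x^2 + 478*x - 240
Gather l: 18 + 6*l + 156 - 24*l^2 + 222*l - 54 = -24*l^2 + 228*l + 120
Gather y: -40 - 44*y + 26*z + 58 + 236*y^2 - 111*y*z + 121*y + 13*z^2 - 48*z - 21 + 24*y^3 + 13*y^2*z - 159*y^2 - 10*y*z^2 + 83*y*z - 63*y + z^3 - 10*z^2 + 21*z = 24*y^3 + y^2*(13*z + 77) + y*(-10*z^2 - 28*z + 14) + z^3 + 3*z^2 - z - 3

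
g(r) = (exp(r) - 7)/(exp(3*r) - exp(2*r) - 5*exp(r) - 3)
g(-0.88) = 1.27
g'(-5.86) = -0.01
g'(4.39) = -0.00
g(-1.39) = 1.57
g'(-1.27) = -0.57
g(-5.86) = 2.32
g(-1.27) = 1.51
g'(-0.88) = -0.62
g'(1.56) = 0.25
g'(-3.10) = -0.17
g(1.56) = -0.04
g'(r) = (exp(r) - 7)*(-3*exp(3*r) + 2*exp(2*r) + 5*exp(r))/(exp(3*r) - exp(2*r) - 5*exp(r) - 3)^2 + exp(r)/(exp(3*r) - exp(2*r) - 5*exp(r) - 3) = 2*(-exp(2*r) + 12*exp(r) - 19)*exp(r)/(exp(5*r) - 3*exp(4*r) - 6*exp(3*r) + 10*exp(2*r) + 21*exp(r) + 9)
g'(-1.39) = -0.54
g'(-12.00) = 0.00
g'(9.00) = 0.00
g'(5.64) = -0.00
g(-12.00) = 2.33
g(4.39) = 0.00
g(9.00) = 0.00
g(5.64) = 0.00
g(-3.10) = 2.16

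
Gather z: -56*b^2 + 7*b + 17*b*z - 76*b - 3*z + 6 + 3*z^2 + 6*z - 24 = -56*b^2 - 69*b + 3*z^2 + z*(17*b + 3) - 18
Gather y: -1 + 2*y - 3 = 2*y - 4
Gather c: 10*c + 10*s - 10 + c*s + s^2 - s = c*(s + 10) + s^2 + 9*s - 10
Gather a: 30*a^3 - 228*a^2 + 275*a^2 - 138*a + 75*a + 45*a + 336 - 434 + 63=30*a^3 + 47*a^2 - 18*a - 35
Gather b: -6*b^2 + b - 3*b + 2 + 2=-6*b^2 - 2*b + 4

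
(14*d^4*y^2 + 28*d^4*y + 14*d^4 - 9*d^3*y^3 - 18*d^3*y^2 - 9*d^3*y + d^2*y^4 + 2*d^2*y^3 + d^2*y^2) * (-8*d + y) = -112*d^5*y^2 - 224*d^5*y - 112*d^5 + 86*d^4*y^3 + 172*d^4*y^2 + 86*d^4*y - 17*d^3*y^4 - 34*d^3*y^3 - 17*d^3*y^2 + d^2*y^5 + 2*d^2*y^4 + d^2*y^3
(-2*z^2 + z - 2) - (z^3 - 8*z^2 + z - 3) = -z^3 + 6*z^2 + 1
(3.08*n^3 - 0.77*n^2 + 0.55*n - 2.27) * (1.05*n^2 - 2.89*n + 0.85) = 3.234*n^5 - 9.7097*n^4 + 5.4208*n^3 - 4.6275*n^2 + 7.0278*n - 1.9295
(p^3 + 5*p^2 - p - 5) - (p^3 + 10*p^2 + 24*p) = -5*p^2 - 25*p - 5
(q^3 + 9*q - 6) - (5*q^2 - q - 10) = q^3 - 5*q^2 + 10*q + 4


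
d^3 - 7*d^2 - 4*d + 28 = (d - 7)*(d - 2)*(d + 2)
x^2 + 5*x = x*(x + 5)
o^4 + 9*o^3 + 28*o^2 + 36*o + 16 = (o + 1)*(o + 2)^2*(o + 4)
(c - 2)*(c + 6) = c^2 + 4*c - 12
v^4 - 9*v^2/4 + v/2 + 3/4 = (v - 1)^2*(v + 1/2)*(v + 3/2)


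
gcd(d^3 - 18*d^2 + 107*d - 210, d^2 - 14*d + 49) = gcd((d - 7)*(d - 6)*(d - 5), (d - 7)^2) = d - 7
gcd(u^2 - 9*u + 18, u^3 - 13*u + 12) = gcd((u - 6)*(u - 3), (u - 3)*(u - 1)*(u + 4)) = u - 3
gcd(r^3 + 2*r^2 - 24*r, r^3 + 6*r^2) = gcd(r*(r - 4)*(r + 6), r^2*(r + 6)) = r^2 + 6*r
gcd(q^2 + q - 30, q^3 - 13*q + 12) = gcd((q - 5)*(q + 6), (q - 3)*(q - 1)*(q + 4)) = 1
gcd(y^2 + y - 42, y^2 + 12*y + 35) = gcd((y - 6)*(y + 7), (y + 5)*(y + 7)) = y + 7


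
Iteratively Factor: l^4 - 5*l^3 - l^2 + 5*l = (l - 5)*(l^3 - l) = (l - 5)*(l - 1)*(l^2 + l) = (l - 5)*(l - 1)*(l + 1)*(l)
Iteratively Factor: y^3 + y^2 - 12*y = (y + 4)*(y^2 - 3*y) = (y - 3)*(y + 4)*(y)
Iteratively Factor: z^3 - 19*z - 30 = (z + 3)*(z^2 - 3*z - 10) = (z - 5)*(z + 3)*(z + 2)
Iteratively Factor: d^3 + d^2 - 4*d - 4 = (d - 2)*(d^2 + 3*d + 2) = (d - 2)*(d + 2)*(d + 1)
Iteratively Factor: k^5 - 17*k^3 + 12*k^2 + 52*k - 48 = (k - 1)*(k^4 + k^3 - 16*k^2 - 4*k + 48) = (k - 2)*(k - 1)*(k^3 + 3*k^2 - 10*k - 24) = (k - 2)*(k - 1)*(k + 4)*(k^2 - k - 6) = (k - 2)*(k - 1)*(k + 2)*(k + 4)*(k - 3)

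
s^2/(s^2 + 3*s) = s/(s + 3)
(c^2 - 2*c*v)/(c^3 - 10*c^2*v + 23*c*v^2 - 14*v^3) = c/(c^2 - 8*c*v + 7*v^2)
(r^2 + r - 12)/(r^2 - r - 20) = (r - 3)/(r - 5)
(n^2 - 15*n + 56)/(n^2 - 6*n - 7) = (n - 8)/(n + 1)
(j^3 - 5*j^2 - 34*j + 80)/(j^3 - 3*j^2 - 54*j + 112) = (j + 5)/(j + 7)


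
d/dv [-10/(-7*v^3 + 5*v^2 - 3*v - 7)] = 10*(-21*v^2 + 10*v - 3)/(7*v^3 - 5*v^2 + 3*v + 7)^2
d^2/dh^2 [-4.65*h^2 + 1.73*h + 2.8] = -9.30000000000000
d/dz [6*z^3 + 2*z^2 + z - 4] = 18*z^2 + 4*z + 1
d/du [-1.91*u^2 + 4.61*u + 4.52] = 4.61 - 3.82*u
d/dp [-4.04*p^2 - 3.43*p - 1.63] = -8.08*p - 3.43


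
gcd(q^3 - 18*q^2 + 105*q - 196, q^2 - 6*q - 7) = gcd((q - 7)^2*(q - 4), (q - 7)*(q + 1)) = q - 7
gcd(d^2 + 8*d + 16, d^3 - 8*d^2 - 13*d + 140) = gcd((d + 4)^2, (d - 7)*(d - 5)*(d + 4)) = d + 4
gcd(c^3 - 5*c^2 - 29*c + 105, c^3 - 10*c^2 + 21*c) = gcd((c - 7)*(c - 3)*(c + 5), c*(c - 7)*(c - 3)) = c^2 - 10*c + 21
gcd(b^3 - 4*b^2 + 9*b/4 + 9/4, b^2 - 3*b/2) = b - 3/2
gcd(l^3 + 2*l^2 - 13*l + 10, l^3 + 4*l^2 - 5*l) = l^2 + 4*l - 5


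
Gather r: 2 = 2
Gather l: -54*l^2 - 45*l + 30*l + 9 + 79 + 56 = -54*l^2 - 15*l + 144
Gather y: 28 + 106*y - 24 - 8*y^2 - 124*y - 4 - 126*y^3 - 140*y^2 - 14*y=-126*y^3 - 148*y^2 - 32*y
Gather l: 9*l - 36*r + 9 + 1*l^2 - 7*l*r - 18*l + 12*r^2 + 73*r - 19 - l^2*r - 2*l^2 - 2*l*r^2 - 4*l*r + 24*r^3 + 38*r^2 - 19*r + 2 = l^2*(-r - 1) + l*(-2*r^2 - 11*r - 9) + 24*r^3 + 50*r^2 + 18*r - 8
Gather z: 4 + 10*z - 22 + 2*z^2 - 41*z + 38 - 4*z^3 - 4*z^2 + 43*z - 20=-4*z^3 - 2*z^2 + 12*z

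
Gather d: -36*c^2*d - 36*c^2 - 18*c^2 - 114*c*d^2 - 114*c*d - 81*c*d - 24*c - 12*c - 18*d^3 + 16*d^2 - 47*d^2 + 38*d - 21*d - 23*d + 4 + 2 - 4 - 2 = -54*c^2 - 36*c - 18*d^3 + d^2*(-114*c - 31) + d*(-36*c^2 - 195*c - 6)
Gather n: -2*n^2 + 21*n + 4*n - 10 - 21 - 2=-2*n^2 + 25*n - 33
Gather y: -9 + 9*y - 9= 9*y - 18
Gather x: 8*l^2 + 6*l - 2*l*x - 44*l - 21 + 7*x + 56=8*l^2 - 38*l + x*(7 - 2*l) + 35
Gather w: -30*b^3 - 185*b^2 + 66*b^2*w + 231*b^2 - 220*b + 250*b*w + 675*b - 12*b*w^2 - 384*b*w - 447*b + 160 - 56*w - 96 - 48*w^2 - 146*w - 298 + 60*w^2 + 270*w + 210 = -30*b^3 + 46*b^2 + 8*b + w^2*(12 - 12*b) + w*(66*b^2 - 134*b + 68) - 24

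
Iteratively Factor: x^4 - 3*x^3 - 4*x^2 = (x)*(x^3 - 3*x^2 - 4*x) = x*(x - 4)*(x^2 + x) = x*(x - 4)*(x + 1)*(x)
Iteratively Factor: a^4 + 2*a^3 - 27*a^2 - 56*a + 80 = (a + 4)*(a^3 - 2*a^2 - 19*a + 20) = (a + 4)^2*(a^2 - 6*a + 5) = (a - 1)*(a + 4)^2*(a - 5)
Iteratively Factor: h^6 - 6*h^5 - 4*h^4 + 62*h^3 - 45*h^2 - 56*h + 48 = (h - 4)*(h^5 - 2*h^4 - 12*h^3 + 14*h^2 + 11*h - 12) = (h - 4)*(h - 1)*(h^4 - h^3 - 13*h^2 + h + 12) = (h - 4)*(h - 1)*(h + 3)*(h^3 - 4*h^2 - h + 4) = (h - 4)*(h - 1)^2*(h + 3)*(h^2 - 3*h - 4) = (h - 4)^2*(h - 1)^2*(h + 3)*(h + 1)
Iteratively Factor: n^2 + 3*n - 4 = (n + 4)*(n - 1)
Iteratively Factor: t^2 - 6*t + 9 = (t - 3)*(t - 3)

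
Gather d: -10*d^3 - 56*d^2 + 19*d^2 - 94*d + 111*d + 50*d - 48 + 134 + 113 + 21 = -10*d^3 - 37*d^2 + 67*d + 220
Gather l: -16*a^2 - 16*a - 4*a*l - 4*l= -16*a^2 - 16*a + l*(-4*a - 4)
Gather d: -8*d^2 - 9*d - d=-8*d^2 - 10*d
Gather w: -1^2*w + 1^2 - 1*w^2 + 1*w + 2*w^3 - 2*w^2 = 2*w^3 - 3*w^2 + 1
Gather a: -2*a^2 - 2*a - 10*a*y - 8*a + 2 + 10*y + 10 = -2*a^2 + a*(-10*y - 10) + 10*y + 12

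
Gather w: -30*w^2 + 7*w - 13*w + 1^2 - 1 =-30*w^2 - 6*w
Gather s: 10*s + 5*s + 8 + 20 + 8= 15*s + 36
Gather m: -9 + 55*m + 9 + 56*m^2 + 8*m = 56*m^2 + 63*m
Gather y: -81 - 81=-162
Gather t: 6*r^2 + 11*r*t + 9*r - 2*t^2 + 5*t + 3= 6*r^2 + 9*r - 2*t^2 + t*(11*r + 5) + 3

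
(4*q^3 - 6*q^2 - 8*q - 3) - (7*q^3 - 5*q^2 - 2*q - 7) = -3*q^3 - q^2 - 6*q + 4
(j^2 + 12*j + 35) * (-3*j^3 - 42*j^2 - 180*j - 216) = -3*j^5 - 78*j^4 - 789*j^3 - 3846*j^2 - 8892*j - 7560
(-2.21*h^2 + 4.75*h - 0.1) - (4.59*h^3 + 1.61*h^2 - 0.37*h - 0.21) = -4.59*h^3 - 3.82*h^2 + 5.12*h + 0.11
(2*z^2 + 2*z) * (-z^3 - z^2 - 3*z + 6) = -2*z^5 - 4*z^4 - 8*z^3 + 6*z^2 + 12*z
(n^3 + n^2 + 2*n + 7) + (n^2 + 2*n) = n^3 + 2*n^2 + 4*n + 7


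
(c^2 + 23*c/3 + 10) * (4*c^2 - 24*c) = 4*c^4 + 20*c^3/3 - 144*c^2 - 240*c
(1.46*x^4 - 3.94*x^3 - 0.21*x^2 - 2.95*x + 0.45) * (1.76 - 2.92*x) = -4.2632*x^5 + 14.0744*x^4 - 6.3212*x^3 + 8.2444*x^2 - 6.506*x + 0.792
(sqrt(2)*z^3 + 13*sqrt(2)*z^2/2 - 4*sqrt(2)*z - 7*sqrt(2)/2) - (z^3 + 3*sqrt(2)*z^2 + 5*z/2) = -z^3 + sqrt(2)*z^3 + 7*sqrt(2)*z^2/2 - 4*sqrt(2)*z - 5*z/2 - 7*sqrt(2)/2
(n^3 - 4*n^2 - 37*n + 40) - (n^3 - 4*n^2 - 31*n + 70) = -6*n - 30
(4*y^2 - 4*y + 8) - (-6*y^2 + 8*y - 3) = 10*y^2 - 12*y + 11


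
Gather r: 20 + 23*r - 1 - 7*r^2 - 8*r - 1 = -7*r^2 + 15*r + 18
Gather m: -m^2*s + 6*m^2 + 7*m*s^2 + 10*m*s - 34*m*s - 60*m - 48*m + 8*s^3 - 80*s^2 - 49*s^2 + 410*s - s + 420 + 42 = m^2*(6 - s) + m*(7*s^2 - 24*s - 108) + 8*s^3 - 129*s^2 + 409*s + 462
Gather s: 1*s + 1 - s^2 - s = 1 - s^2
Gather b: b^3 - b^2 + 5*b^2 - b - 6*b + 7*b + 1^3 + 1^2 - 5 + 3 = b^3 + 4*b^2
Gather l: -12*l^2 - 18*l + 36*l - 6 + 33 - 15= -12*l^2 + 18*l + 12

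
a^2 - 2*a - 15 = (a - 5)*(a + 3)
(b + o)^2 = b^2 + 2*b*o + o^2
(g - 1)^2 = g^2 - 2*g + 1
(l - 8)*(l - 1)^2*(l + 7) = l^4 - 3*l^3 - 53*l^2 + 111*l - 56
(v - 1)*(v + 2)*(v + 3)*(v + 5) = v^4 + 9*v^3 + 21*v^2 - v - 30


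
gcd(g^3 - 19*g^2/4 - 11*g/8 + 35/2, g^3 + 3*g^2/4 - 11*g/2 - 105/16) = g^2 - 3*g/4 - 35/8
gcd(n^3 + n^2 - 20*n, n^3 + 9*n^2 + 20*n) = n^2 + 5*n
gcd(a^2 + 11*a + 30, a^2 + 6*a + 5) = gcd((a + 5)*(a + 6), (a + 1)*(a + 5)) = a + 5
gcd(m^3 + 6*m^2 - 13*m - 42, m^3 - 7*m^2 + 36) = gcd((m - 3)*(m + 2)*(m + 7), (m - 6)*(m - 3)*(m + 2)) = m^2 - m - 6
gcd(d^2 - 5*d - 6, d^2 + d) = d + 1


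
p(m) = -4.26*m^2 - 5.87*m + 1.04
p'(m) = -8.52*m - 5.87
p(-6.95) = -163.93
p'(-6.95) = 53.34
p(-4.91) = -72.84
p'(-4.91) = 35.96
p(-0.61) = 3.04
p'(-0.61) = -0.67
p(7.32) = -270.19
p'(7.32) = -68.24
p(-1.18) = 2.03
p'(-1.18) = 4.18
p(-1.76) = -1.82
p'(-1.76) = 9.13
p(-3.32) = -26.43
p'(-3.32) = 22.42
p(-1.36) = 1.14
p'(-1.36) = 5.72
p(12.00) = -682.84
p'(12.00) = -108.11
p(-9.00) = -291.19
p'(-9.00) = 70.81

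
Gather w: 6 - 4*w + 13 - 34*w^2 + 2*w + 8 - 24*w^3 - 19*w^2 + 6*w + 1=-24*w^3 - 53*w^2 + 4*w + 28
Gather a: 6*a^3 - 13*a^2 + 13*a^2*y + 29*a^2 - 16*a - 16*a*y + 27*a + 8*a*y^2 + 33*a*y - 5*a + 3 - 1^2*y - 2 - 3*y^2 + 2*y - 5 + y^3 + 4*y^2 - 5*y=6*a^3 + a^2*(13*y + 16) + a*(8*y^2 + 17*y + 6) + y^3 + y^2 - 4*y - 4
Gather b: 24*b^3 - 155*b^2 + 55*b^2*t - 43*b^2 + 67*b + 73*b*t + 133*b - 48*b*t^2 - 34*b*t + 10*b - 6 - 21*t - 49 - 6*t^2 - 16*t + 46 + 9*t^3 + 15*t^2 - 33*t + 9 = 24*b^3 + b^2*(55*t - 198) + b*(-48*t^2 + 39*t + 210) + 9*t^3 + 9*t^2 - 70*t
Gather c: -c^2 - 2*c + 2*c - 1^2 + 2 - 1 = -c^2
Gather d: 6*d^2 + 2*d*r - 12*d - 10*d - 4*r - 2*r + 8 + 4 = 6*d^2 + d*(2*r - 22) - 6*r + 12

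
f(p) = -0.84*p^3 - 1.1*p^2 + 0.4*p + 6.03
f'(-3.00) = -15.68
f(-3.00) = 17.61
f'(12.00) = -388.88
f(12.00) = -1599.09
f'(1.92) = -13.11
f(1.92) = -3.20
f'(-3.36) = -20.66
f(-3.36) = 24.13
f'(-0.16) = 0.69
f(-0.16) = 5.94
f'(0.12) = 0.10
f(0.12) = 6.06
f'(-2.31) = -7.96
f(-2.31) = 9.59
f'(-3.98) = -30.76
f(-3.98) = 39.97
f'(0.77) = -2.79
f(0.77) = 5.30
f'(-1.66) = -2.89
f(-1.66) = 6.18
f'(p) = -2.52*p^2 - 2.2*p + 0.4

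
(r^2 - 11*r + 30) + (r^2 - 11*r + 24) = 2*r^2 - 22*r + 54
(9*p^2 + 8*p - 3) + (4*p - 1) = 9*p^2 + 12*p - 4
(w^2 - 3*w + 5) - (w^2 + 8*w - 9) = 14 - 11*w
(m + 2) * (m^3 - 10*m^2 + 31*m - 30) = m^4 - 8*m^3 + 11*m^2 + 32*m - 60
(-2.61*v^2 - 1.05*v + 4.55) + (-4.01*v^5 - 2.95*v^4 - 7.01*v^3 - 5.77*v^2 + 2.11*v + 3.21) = -4.01*v^5 - 2.95*v^4 - 7.01*v^3 - 8.38*v^2 + 1.06*v + 7.76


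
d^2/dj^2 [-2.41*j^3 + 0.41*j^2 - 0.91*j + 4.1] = 0.82 - 14.46*j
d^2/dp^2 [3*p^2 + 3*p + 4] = 6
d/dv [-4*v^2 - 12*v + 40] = -8*v - 12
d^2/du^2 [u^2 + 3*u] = 2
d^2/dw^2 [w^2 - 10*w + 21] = 2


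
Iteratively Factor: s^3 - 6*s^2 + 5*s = (s - 1)*(s^2 - 5*s) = s*(s - 1)*(s - 5)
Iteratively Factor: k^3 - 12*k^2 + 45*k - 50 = (k - 5)*(k^2 - 7*k + 10) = (k - 5)^2*(k - 2)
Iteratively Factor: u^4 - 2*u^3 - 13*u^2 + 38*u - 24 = (u - 3)*(u^3 + u^2 - 10*u + 8) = (u - 3)*(u + 4)*(u^2 - 3*u + 2) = (u - 3)*(u - 1)*(u + 4)*(u - 2)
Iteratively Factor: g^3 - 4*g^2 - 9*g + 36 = (g + 3)*(g^2 - 7*g + 12) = (g - 3)*(g + 3)*(g - 4)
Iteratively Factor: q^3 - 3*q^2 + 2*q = (q - 1)*(q^2 - 2*q) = (q - 2)*(q - 1)*(q)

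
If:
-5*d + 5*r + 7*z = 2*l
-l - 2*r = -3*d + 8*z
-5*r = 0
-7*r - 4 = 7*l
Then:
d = 92/133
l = -4/7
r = 0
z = 44/133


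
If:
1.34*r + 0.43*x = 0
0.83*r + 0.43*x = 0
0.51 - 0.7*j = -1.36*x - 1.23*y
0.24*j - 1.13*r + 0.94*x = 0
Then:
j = 0.00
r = 0.00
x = 0.00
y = -0.41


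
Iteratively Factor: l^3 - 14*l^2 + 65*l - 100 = (l - 5)*(l^2 - 9*l + 20) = (l - 5)*(l - 4)*(l - 5)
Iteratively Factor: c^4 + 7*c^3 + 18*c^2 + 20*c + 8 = (c + 1)*(c^3 + 6*c^2 + 12*c + 8) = (c + 1)*(c + 2)*(c^2 + 4*c + 4) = (c + 1)*(c + 2)^2*(c + 2)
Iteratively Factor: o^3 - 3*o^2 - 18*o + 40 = (o + 4)*(o^2 - 7*o + 10) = (o - 2)*(o + 4)*(o - 5)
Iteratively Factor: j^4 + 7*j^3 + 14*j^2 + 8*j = (j)*(j^3 + 7*j^2 + 14*j + 8) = j*(j + 4)*(j^2 + 3*j + 2) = j*(j + 1)*(j + 4)*(j + 2)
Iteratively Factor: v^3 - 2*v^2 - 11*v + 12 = (v + 3)*(v^2 - 5*v + 4) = (v - 1)*(v + 3)*(v - 4)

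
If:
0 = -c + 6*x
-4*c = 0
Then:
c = 0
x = 0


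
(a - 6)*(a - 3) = a^2 - 9*a + 18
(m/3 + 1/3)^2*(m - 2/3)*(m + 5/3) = m^4/9 + m^3/3 + 17*m^2/81 - 11*m/81 - 10/81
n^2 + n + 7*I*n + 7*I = (n + 1)*(n + 7*I)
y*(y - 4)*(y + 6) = y^3 + 2*y^2 - 24*y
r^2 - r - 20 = (r - 5)*(r + 4)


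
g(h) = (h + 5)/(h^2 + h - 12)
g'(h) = (-2*h - 1)*(h + 5)/(h^2 + h - 12)^2 + 1/(h^2 + h - 12) = (h^2 + h - (h + 5)*(2*h + 1) - 12)/(h^2 + h - 12)^2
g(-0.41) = -0.37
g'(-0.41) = -0.09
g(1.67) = -0.88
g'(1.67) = -0.64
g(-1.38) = -0.32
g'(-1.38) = -0.04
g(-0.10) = -0.41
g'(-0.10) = -0.11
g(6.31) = 0.33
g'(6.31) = -0.10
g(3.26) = 4.38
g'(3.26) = -16.90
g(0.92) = -0.58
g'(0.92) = -0.26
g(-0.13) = -0.40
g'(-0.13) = -0.11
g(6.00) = 0.37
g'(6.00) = -0.13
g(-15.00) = -0.05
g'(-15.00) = 0.00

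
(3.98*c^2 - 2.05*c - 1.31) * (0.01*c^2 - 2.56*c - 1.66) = 0.0398*c^4 - 10.2093*c^3 - 1.3719*c^2 + 6.7566*c + 2.1746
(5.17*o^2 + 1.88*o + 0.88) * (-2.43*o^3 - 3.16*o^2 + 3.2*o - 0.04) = -12.5631*o^5 - 20.9056*o^4 + 8.4648*o^3 + 3.0284*o^2 + 2.7408*o - 0.0352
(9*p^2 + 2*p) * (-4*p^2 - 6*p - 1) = -36*p^4 - 62*p^3 - 21*p^2 - 2*p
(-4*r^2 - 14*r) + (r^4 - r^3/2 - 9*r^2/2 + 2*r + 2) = r^4 - r^3/2 - 17*r^2/2 - 12*r + 2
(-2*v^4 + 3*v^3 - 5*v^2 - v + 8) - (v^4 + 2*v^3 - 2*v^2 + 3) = -3*v^4 + v^3 - 3*v^2 - v + 5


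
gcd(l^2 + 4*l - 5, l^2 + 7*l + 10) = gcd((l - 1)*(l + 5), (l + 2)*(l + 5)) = l + 5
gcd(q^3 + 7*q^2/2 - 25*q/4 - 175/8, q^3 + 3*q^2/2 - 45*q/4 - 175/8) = q + 5/2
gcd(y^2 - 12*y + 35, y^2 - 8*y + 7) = y - 7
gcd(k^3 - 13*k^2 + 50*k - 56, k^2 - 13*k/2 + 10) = k - 4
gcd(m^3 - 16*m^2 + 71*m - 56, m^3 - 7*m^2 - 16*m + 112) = m - 7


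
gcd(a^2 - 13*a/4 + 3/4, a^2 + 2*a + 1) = 1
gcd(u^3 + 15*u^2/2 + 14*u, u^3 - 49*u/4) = u^2 + 7*u/2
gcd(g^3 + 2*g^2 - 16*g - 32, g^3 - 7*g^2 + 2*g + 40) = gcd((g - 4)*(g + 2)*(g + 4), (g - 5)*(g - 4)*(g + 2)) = g^2 - 2*g - 8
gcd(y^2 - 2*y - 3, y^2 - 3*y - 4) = y + 1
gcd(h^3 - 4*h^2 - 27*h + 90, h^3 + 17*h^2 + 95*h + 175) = h + 5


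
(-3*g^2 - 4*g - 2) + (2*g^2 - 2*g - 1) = -g^2 - 6*g - 3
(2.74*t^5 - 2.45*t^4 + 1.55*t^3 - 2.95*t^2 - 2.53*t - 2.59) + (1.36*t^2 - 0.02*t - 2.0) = 2.74*t^5 - 2.45*t^4 + 1.55*t^3 - 1.59*t^2 - 2.55*t - 4.59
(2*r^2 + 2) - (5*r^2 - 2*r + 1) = -3*r^2 + 2*r + 1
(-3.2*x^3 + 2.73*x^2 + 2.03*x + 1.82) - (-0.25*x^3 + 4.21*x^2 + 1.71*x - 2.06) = -2.95*x^3 - 1.48*x^2 + 0.32*x + 3.88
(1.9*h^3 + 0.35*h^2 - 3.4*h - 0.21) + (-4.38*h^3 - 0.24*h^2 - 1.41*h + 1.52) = -2.48*h^3 + 0.11*h^2 - 4.81*h + 1.31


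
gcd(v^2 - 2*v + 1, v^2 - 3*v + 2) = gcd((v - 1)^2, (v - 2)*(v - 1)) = v - 1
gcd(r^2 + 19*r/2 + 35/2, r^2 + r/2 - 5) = r + 5/2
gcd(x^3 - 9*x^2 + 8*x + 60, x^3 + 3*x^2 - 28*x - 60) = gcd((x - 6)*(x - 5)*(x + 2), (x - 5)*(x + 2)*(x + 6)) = x^2 - 3*x - 10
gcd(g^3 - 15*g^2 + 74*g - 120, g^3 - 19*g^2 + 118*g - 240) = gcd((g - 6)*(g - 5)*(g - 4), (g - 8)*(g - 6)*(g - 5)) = g^2 - 11*g + 30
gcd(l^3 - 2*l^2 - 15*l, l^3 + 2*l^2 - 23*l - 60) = l^2 - 2*l - 15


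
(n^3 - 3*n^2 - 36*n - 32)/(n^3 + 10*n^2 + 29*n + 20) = (n - 8)/(n + 5)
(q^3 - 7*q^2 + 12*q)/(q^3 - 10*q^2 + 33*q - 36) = q/(q - 3)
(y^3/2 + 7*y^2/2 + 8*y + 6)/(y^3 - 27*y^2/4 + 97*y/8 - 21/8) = 4*(y^3 + 7*y^2 + 16*y + 12)/(8*y^3 - 54*y^2 + 97*y - 21)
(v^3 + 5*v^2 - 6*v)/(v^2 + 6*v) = v - 1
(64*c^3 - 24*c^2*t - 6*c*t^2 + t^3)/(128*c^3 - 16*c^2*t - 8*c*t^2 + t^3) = (-2*c + t)/(-4*c + t)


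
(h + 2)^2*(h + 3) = h^3 + 7*h^2 + 16*h + 12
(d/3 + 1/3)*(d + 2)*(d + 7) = d^3/3 + 10*d^2/3 + 23*d/3 + 14/3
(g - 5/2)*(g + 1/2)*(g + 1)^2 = g^4 - 17*g^2/4 - 9*g/2 - 5/4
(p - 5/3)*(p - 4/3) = p^2 - 3*p + 20/9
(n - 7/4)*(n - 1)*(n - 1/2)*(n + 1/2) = n^4 - 11*n^3/4 + 3*n^2/2 + 11*n/16 - 7/16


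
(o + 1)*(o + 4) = o^2 + 5*o + 4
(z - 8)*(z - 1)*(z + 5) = z^3 - 4*z^2 - 37*z + 40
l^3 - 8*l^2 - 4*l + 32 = (l - 8)*(l - 2)*(l + 2)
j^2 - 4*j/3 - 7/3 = (j - 7/3)*(j + 1)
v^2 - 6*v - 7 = (v - 7)*(v + 1)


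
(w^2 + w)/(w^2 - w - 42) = w*(w + 1)/(w^2 - w - 42)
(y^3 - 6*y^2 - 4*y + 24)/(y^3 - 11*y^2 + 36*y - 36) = (y + 2)/(y - 3)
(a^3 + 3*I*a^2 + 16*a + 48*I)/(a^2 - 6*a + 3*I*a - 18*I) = (a^2 + 16)/(a - 6)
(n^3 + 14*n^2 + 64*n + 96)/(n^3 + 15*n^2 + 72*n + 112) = (n + 6)/(n + 7)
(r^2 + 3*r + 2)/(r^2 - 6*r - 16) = (r + 1)/(r - 8)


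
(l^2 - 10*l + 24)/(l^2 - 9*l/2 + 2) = 2*(l - 6)/(2*l - 1)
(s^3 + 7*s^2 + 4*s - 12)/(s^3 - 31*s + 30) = (s + 2)/(s - 5)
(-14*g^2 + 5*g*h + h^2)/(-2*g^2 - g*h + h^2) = (7*g + h)/(g + h)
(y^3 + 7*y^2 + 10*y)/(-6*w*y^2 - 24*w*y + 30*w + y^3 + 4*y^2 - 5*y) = y*(y + 2)/(-6*w*y + 6*w + y^2 - y)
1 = 1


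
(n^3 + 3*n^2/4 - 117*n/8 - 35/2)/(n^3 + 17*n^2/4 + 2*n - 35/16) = 2*(n - 4)/(2*n - 1)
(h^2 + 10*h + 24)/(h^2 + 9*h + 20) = (h + 6)/(h + 5)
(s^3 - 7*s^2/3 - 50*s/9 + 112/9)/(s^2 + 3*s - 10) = (s^2 - s/3 - 56/9)/(s + 5)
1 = 1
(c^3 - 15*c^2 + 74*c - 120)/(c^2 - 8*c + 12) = (c^2 - 9*c + 20)/(c - 2)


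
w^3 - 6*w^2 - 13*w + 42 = (w - 7)*(w - 2)*(w + 3)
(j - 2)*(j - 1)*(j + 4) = j^3 + j^2 - 10*j + 8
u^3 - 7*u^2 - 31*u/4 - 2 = (u - 8)*(u + 1/2)^2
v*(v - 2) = v^2 - 2*v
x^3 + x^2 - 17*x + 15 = (x - 3)*(x - 1)*(x + 5)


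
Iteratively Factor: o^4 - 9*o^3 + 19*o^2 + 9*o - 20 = (o + 1)*(o^3 - 10*o^2 + 29*o - 20) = (o - 5)*(o + 1)*(o^2 - 5*o + 4) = (o - 5)*(o - 1)*(o + 1)*(o - 4)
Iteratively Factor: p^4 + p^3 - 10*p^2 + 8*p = (p + 4)*(p^3 - 3*p^2 + 2*p) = (p - 2)*(p + 4)*(p^2 - p) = p*(p - 2)*(p + 4)*(p - 1)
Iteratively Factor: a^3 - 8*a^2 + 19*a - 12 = (a - 3)*(a^2 - 5*a + 4) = (a - 4)*(a - 3)*(a - 1)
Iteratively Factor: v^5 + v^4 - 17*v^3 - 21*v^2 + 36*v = (v)*(v^4 + v^3 - 17*v^2 - 21*v + 36) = v*(v - 1)*(v^3 + 2*v^2 - 15*v - 36) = v*(v - 4)*(v - 1)*(v^2 + 6*v + 9) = v*(v - 4)*(v - 1)*(v + 3)*(v + 3)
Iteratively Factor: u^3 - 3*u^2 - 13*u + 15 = (u + 3)*(u^2 - 6*u + 5) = (u - 1)*(u + 3)*(u - 5)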